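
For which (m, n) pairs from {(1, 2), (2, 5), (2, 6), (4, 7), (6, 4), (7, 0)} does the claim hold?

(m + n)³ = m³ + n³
Testing each pair:
(1, 2): LHS = 27, RHS = 9 → fails
(2, 5): LHS = 343, RHS = 133 → fails
(2, 6): LHS = 512, RHS = 224 → fails
(4, 7): LHS = 1331, RHS = 407 → fails
(6, 4): LHS = 1000, RHS = 280 → fails
(7, 0): LHS = 343, RHS = 343 → holds

1 of 6 pairs satisfies the claim.

Answer: (7, 0)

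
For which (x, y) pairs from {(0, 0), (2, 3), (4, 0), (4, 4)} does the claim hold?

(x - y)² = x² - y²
(0, 0), (4, 0), (4, 4)

Testing each pair:
(0, 0): LHS = 0, RHS = 0 → holds
(2, 3): LHS = 1, RHS = -5 → fails
(4, 0): LHS = 16, RHS = 16 → holds
(4, 4): LHS = 0, RHS = 0 → holds

3 of 4 pairs satisfy the claim.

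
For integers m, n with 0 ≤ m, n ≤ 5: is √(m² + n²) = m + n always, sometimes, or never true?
It holds at (m, n) = (5, 0) (both sides equal 5), but fails at (m, n) = (3, 1) (LHS = √(10) ≈ 3.162, RHS = 4).

Answer: Sometimes true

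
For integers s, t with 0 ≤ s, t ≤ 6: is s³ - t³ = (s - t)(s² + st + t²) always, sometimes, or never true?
The identity holds for every pair in the range. For instance at (s, t) = (6, 0): both sides equal 216.

Answer: Always true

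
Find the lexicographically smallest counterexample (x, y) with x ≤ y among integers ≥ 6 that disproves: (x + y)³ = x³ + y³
(x, y) = (6, 6)

Substituting (6, 6) into the claim:
LHS = (6 + 6)³ = 1728
RHS = 6³ + 6³ = 432

Since LHS ≠ RHS, this pair disproves the claim, and no lexicographically smaller pair (x ≤ y, integers ≥ 6) does.

For instance (12, 12) is also a counterexample (LHS = 13824, RHS = 3456), but it's lexicographically larger.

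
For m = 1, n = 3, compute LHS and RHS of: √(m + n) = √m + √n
LHS = √(1 + 3) = 2
RHS = √1 + √3 = 1 + √(3) ≈ 2.732

LHS ≠ RHS (they differ by about 0.7321), so the equation does not hold here.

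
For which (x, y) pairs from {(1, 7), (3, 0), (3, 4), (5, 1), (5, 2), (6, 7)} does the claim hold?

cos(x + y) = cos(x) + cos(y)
Testing each pair:
(1, 7): LHS = cos(8) ≈ -0.1455, RHS = cos(1) + cos(7) ≈ 1.294 → fails
(3, 0): LHS = cos(3) ≈ -0.99, RHS = cos(3) + 1 ≈ 0.01001 → fails
(3, 4): LHS = cos(7) ≈ 0.7539, RHS = cos(3) + cos(4) ≈ -1.644 → fails
(5, 1): LHS = cos(6) ≈ 0.9602, RHS = cos(5) + cos(1) ≈ 0.824 → fails
(5, 2): LHS = cos(7) ≈ 0.7539, RHS = cos(2) + cos(5) ≈ -0.1325 → fails
(6, 7): LHS = cos(13) ≈ 0.9074, RHS = cos(7) + cos(6) ≈ 1.714 → fails

No pair satisfies the claim.

Answer: None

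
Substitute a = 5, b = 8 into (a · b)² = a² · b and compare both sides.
LHS = (5 · 8)² = 1600
RHS = 5² · 8 = 200

LHS ≠ RHS, so the equation does not hold here.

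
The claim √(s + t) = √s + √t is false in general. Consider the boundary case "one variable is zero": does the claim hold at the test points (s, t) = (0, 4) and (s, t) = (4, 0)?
At (0, 4): LHS = 2, RHS = 2 → equal
At (4, 0): LHS = 2, RHS = 2 → equal

So the claim does hold at both of these boundary points, even though it is not an identity.

Answer: Yes, holds at both test points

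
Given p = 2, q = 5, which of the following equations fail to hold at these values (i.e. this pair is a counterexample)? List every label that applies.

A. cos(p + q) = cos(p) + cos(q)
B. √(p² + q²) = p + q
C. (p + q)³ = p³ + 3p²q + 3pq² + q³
Evaluating each claim at the given values:
A. LHS = cos(7) ≈ 0.7539, RHS = cos(2) + cos(5) ≈ -0.1325 → fails here (LHS ≠ RHS)
B. LHS = √(29) ≈ 5.385, RHS = 7 → fails here (LHS ≠ RHS)
C. LHS = 343, RHS = 343 → holds here (LHS = RHS)

Answer: A, B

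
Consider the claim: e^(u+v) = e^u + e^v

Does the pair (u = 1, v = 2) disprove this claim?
Substituting u = 1, v = 2:
LHS = e^(1+2) = e^3 ≈ 20.09
RHS = e^1 + e^2 = e + e^2 ≈ 10.11

Since LHS ≠ RHS, this pair disproves the claim.

Answer: Yes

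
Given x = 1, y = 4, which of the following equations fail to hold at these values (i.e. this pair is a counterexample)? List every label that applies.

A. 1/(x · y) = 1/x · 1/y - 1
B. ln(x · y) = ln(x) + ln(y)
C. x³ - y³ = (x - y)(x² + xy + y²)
Evaluating each claim at the given values:
A. LHS = 1/4, RHS = -3/4 → fails here (LHS ≠ RHS)
B. LHS = ln(4) ≈ 1.386, RHS = ln(4) ≈ 1.386 → holds here (LHS = RHS)
C. LHS = -63, RHS = -63 → holds here (LHS = RHS)

Answer: A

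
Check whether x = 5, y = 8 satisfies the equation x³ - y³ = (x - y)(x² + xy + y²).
Holds

Substituting x = 5, y = 8:

LHS = 5³ - 8³ = -387
RHS = (5 - 8)(5² + 5·8 + 8²) = -387

LHS = RHS, so the equation holds at this point.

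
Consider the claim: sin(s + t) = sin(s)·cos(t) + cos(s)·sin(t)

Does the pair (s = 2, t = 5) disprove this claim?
Substituting s = 2, t = 5:
LHS = sin(2 + 5) = sin(7) ≈ 0.657
RHS = sin(2)·cos(5) + cos(2)·sin(5) = sin(2)·cos(5) + sin(5)·cos(2) ≈ 0.657

The sides agree, so this pair does not disprove the claim.

Answer: No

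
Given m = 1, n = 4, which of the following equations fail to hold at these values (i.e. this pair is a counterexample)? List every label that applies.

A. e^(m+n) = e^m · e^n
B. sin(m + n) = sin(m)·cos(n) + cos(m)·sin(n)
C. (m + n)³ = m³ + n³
Evaluating each claim at the given values:
A. LHS = e^5 ≈ 148.4, RHS = e^5 ≈ 148.4 → holds here (LHS = RHS)
B. LHS = sin(5) ≈ -0.9589, RHS = sin(1)·cos(4) + sin(4)·cos(1) ≈ -0.9589 → holds here (LHS = RHS)
C. LHS = 125, RHS = 65 → fails here (LHS ≠ RHS)

Answer: C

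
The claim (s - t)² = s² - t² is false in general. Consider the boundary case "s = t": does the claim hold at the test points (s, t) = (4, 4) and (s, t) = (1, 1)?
At (4, 4): LHS = 0, RHS = 0 → equal
At (1, 1): LHS = 0, RHS = 0 → equal

So the claim does hold at both of these boundary points, even though it is not an identity.

Answer: Yes, holds at both test points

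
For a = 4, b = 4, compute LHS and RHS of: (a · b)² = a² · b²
LHS = (4 · 4)² = 256
RHS = 4² · 4² = 256

LHS = RHS: the two sides agree.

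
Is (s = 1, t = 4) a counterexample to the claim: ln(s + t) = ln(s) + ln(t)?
Substituting s = 1, t = 4:
LHS = ln(1 + 4) = ln(5) ≈ 1.609
RHS = ln(1) + ln(4) = ln(4) ≈ 1.386

Since LHS ≠ RHS, this pair disproves the claim.

Answer: Yes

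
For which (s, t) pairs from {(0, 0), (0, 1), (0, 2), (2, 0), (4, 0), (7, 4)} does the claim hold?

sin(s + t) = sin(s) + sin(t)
(0, 0), (0, 1), (0, 2), (2, 0), (4, 0)

Testing each pair:
(0, 0): LHS = 0, RHS = 0 → holds
(0, 1): LHS = sin(1) ≈ 0.8415, RHS = sin(1) ≈ 0.8415 → holds
(0, 2): LHS = sin(2) ≈ 0.9093, RHS = sin(2) ≈ 0.9093 → holds
(2, 0): LHS = sin(2) ≈ 0.9093, RHS = sin(2) ≈ 0.9093 → holds
(4, 0): LHS = sin(4) ≈ -0.7568, RHS = sin(4) ≈ -0.7568 → holds
(7, 4): LHS = sin(11) ≈ -1, RHS = sin(4) + sin(7) ≈ -0.09982 → fails

5 of 6 pairs satisfy the claim.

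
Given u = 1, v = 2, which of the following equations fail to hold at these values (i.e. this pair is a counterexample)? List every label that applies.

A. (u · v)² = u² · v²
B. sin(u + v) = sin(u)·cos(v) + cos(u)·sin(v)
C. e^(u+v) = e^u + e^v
C

Evaluating each claim at the given values:
A. LHS = 4, RHS = 4 → holds here (LHS = RHS)
B. LHS = sin(3) ≈ 0.1411, RHS = sin(1)·cos(2) + sin(2)·cos(1) ≈ 0.1411 → holds here (LHS = RHS)
C. LHS = e^3 ≈ 20.09, RHS = e + e^2 ≈ 10.11 → fails here (LHS ≠ RHS)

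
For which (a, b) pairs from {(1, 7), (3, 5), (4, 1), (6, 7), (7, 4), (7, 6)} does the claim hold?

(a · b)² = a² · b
Testing each pair:
(1, 7): LHS = 49, RHS = 7 → fails
(3, 5): LHS = 225, RHS = 45 → fails
(4, 1): LHS = 16, RHS = 16 → holds
(6, 7): LHS = 1764, RHS = 252 → fails
(7, 4): LHS = 784, RHS = 196 → fails
(7, 6): LHS = 1764, RHS = 294 → fails

1 of 6 pairs satisfies the claim.

Answer: (4, 1)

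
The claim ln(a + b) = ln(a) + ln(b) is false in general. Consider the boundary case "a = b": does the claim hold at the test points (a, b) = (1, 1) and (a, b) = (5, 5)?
At (1, 1): LHS = ln(2) ≈ 0.6931 ≠ RHS = 0
At (5, 5): LHS = ln(10) ≈ 2.303 ≠ RHS = 2·ln(5) ≈ 3.219

Answer: No, fails at both test points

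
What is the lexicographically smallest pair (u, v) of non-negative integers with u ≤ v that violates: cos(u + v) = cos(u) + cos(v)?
Substituting (0, 0) into the claim:
LHS = cos(0 + 0) = 1
RHS = cos(0) + cos(0) = 2

Since LHS ≠ RHS, this pair disproves the claim, and no lexicographically smaller pair (u ≤ v, non-negative integers) does.

For instance (2, 4) is also a counterexample (LHS = cos(6) ≈ 0.9602, RHS = cos(4) + cos(2) ≈ -1.07), but it's lexicographically larger.

Answer: (u, v) = (0, 0)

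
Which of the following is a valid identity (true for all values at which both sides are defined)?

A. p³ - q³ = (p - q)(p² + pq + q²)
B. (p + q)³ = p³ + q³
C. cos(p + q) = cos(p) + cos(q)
A: holds — e.g. at (3, 7), both sides equal -316.
B: fails at (4, 6) — LHS = 1000, RHS = 280.
C: fails at (5, 8) — LHS = cos(13) ≈ 0.9074, RHS = cos(8) + cos(5) ≈ 0.1382.

Answer: A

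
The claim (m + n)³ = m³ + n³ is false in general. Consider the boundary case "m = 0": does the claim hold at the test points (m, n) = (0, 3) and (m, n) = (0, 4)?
At (0, 3): LHS = 27, RHS = 27 → equal
At (0, 4): LHS = 64, RHS = 64 → equal

So the claim does hold at both of these boundary points, even though it is not an identity.

Answer: Yes, holds at both test points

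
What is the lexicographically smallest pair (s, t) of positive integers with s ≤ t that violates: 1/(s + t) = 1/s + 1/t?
(s, t) = (1, 1)

Substituting (1, 1) into the claim:
LHS = 1/(1 + 1) = 1/2
RHS = 1/1 + 1/1 = 2

Since LHS ≠ RHS, this pair disproves the claim, and no lexicographically smaller pair (s ≤ t, positive integers) does.

For instance (2, 4) is also a counterexample (LHS = 1/6, RHS = 3/4), but it's lexicographically larger.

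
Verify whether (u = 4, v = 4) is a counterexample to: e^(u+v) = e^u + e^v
Yes

Substituting u = 4, v = 4:
LHS = e^(4+4) = e^8 ≈ 2981
RHS = e^4 + e^4 = 2·e^4 ≈ 109.2

Since LHS ≠ RHS, this pair disproves the claim.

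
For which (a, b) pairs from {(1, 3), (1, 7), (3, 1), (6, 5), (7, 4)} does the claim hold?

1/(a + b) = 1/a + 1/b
None

Testing each pair:
(1, 3): LHS = 1/4, RHS = 4/3 → fails
(1, 7): LHS = 1/8, RHS = 8/7 → fails
(3, 1): LHS = 1/4, RHS = 4/3 → fails
(6, 5): LHS = 1/11, RHS = 11/30 → fails
(7, 4): LHS = 1/11, RHS = 11/28 → fails

No pair satisfies the claim.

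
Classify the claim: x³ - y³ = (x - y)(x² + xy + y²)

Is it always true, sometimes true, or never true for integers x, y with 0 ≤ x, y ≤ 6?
The identity holds for every pair in the range. For instance at (x, y) = (3, 6): both sides equal -189.

Answer: Always true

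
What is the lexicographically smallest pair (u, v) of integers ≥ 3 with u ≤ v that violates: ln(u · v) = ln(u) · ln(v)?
Substituting (3, 3) into the claim:
LHS = ln(3 · 3) = ln(9) ≈ 2.197
RHS = ln(3) · ln(3) = ln(3)² ≈ 1.207

Since LHS ≠ RHS, this pair disproves the claim, and no lexicographically smaller pair (u ≤ v, integers ≥ 3) does.

For instance (3, 10) is also a counterexample (LHS = ln(30) ≈ 3.401, RHS = ln(3)·ln(10) ≈ 2.53), but it's lexicographically larger.

Answer: (u, v) = (3, 3)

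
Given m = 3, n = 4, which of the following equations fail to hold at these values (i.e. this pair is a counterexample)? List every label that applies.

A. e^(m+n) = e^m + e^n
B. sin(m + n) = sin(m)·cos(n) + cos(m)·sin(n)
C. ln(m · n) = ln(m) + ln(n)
Evaluating each claim at the given values:
A. LHS = e^7 ≈ 1097, RHS = e^3 + e^4 ≈ 74.68 → fails here (LHS ≠ RHS)
B. LHS = sin(7) ≈ 0.657, RHS = sin(3)·cos(4) + sin(4)·cos(3) ≈ 0.657 → holds here (LHS = RHS)
C. LHS = ln(12) ≈ 2.485, RHS = ln(3) + ln(4) ≈ 2.485 → holds here (LHS = RHS)

Answer: A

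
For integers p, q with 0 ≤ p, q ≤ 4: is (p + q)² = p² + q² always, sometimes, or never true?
It holds at (p, q) = (4, 0) (both sides equal 16), but fails at (p, q) = (3, 2) (LHS = 25, RHS = 13).

Answer: Sometimes true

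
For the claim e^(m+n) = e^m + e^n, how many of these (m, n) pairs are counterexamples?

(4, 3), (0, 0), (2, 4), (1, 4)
4

Testing each pair:
(4, 3): LHS = e^7 ≈ 1097, RHS = e^3 + e^4 ≈ 74.68 → counterexample
(0, 0): LHS = 1, RHS = 2 → counterexample
(2, 4): LHS = e^6 ≈ 403.4, RHS = e^2 + e^4 ≈ 61.99 → counterexample
(1, 4): LHS = e^5 ≈ 148.4, RHS = e + e^4 ≈ 57.32 → counterexample

That makes 4 counterexamples.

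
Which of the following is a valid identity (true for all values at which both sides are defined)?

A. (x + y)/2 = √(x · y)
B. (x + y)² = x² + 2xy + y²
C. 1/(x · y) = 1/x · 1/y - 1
B

A: fails at (2, 3) — LHS = 5/2, RHS = √(6) ≈ 2.449.
B: holds — e.g. at (6, 7), both sides equal 169.
C: fails at (5, 8) — LHS = 1/40, RHS = -39/40.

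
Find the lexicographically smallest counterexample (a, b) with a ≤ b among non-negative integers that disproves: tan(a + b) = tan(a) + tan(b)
Substituting (1, 1) into the claim:
LHS = tan(1 + 1) = tan(2) ≈ -2.185
RHS = tan(1) + tan(1) = 2·tan(1) ≈ 3.115

Since LHS ≠ RHS, this pair disproves the claim, and no lexicographically smaller pair (a ≤ b, non-negative integers) does.

For instance (3, 3) is also a counterexample (LHS = tan(6) ≈ -0.291, RHS = 2·tan(3) ≈ -0.2851), but it's lexicographically larger.

Answer: (a, b) = (1, 1)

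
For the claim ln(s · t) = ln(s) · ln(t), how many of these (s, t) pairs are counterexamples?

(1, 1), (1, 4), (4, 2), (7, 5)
Testing each pair:
(1, 1): LHS = 0, RHS = 0 → satisfies claim
(1, 4): LHS = ln(4) ≈ 1.386, RHS = 0 → counterexample
(4, 2): LHS = ln(8) ≈ 2.079, RHS = ln(2)·ln(4) ≈ 0.9609 → counterexample
(7, 5): LHS = ln(35) ≈ 3.555, RHS = ln(5)·ln(7) ≈ 3.132 → counterexample

That makes 3 counterexamples.

Answer: 3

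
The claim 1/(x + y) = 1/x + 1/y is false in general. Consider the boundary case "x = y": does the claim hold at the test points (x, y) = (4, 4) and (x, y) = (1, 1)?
At (4, 4): LHS = 1/8 ≠ RHS = 1/2
At (1, 1): LHS = 1/2 ≠ RHS = 2

Answer: No, fails at both test points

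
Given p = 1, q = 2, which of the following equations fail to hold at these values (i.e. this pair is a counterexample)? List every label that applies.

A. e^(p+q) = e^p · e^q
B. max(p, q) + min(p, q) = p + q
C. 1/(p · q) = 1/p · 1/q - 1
C

Evaluating each claim at the given values:
A. LHS = e^3 ≈ 20.09, RHS = e^3 ≈ 20.09 → holds here (LHS = RHS)
B. LHS = 3, RHS = 3 → holds here (LHS = RHS)
C. LHS = 1/2, RHS = -1/2 → fails here (LHS ≠ RHS)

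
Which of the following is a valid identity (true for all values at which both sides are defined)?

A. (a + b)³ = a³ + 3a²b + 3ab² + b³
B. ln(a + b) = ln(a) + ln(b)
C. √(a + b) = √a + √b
A: holds — e.g. at (6, 7), both sides equal 2197.
B: fails at (4, 5) — LHS = ln(9) ≈ 2.197, RHS = ln(4) + ln(5) ≈ 2.996.
C: fails at (5, 8) — LHS = √(13) ≈ 3.606, RHS = √(5) + 2·√(2) ≈ 5.064.

Answer: A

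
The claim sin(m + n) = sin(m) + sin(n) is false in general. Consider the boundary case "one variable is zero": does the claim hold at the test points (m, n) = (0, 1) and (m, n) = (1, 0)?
At (0, 1): LHS = sin(1) ≈ 0.8415, RHS = sin(1) ≈ 0.8415 → equal
At (1, 0): LHS = sin(1) ≈ 0.8415, RHS = sin(1) ≈ 0.8415 → equal

So the claim does hold at both of these boundary points, even though it is not an identity.

Answer: Yes, holds at both test points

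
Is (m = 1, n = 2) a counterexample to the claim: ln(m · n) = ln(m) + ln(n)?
Substituting m = 1, n = 2:
LHS = ln(1 · 2) = ln(2) ≈ 0.6931
RHS = ln(1) + ln(2) = ln(2) ≈ 0.6931

The sides agree, so this pair does not disprove the claim.

Answer: No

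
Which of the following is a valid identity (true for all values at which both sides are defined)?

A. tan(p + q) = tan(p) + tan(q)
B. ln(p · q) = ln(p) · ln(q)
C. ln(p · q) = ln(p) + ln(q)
A: fails at (4, 4) — LHS = tan(8) ≈ -6.8, RHS = 2·tan(4) ≈ 2.316.
B: fails at (2, 5) — LHS = ln(10) ≈ 2.303, RHS = ln(2)·ln(5) ≈ 1.116.
C: holds — e.g. at (1, 4), both sides equal ln(4) ≈ 1.386.

Answer: C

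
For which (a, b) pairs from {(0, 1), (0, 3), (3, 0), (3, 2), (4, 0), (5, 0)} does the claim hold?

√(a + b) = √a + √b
(0, 1), (0, 3), (3, 0), (4, 0), (5, 0)

Testing each pair:
(0, 1): LHS = 1, RHS = 1 → holds
(0, 3): LHS = √(3) ≈ 1.732, RHS = √(3) ≈ 1.732 → holds
(3, 0): LHS = √(3) ≈ 1.732, RHS = √(3) ≈ 1.732 → holds
(3, 2): LHS = √(5) ≈ 2.236, RHS = √(2) + √(3) ≈ 3.146 → fails
(4, 0): LHS = 2, RHS = 2 → holds
(5, 0): LHS = √(5) ≈ 2.236, RHS = √(5) ≈ 2.236 → holds

5 of 6 pairs satisfy the claim.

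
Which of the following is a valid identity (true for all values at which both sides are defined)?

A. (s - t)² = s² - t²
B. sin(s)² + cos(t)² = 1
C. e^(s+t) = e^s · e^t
A: fails at (6, 7) — LHS = 1, RHS = -13.
B: fails at (2, 3) — LHS = sin(2)² + cos(3)² ≈ 1.807, RHS = 1.
C: holds — e.g. at (1, 5), both sides equal e^6 ≈ 403.4.

Answer: C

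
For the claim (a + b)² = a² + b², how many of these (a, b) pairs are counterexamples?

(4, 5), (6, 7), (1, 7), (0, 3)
Testing each pair:
(4, 5): LHS = 81, RHS = 41 → counterexample
(6, 7): LHS = 169, RHS = 85 → counterexample
(1, 7): LHS = 64, RHS = 50 → counterexample
(0, 3): LHS = 9, RHS = 9 → satisfies claim

That makes 3 counterexamples.

Answer: 3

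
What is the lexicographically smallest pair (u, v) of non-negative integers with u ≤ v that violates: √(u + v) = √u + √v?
At (0, 0): both sides equal 0, so it holds there.
At (0, 6): both sides equal √(6) ≈ 2.449, so it holds there.

Substituting (1, 1) into the claim:
LHS = √(1 + 1) = √(2) ≈ 1.414
RHS = √1 + √1 = 2

Since LHS ≠ RHS, this pair disproves the claim, and no lexicographically smaller pair (u ≤ v, non-negative integers) does.

For instance (2, 3) is also a counterexample (LHS = √(5) ≈ 2.236, RHS = √(2) + √(3) ≈ 3.146), but it's lexicographically larger.

Answer: (u, v) = (1, 1)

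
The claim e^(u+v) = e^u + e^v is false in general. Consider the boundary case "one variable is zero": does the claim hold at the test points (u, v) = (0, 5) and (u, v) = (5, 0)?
At (0, 5): LHS = e^5 ≈ 148.4 ≠ RHS = 1 + e^5 ≈ 149.4
At (5, 0): LHS = e^5 ≈ 148.4 ≠ RHS = 1 + e^5 ≈ 149.4

Answer: No, fails at both test points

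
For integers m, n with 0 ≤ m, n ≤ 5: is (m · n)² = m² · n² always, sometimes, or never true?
Always true

The identity holds for every pair in the range. For instance at (m, n) = (0, 4): both sides equal 0.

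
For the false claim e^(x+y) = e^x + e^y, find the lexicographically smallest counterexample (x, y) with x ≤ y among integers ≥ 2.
Substituting (2, 2) into the claim:
LHS = e^(2+2) = e^4 ≈ 54.6
RHS = e^2 + e^2 = 2·e^2 ≈ 14.78

Since LHS ≠ RHS, this pair disproves the claim, and no lexicographically smaller pair (x ≤ y, integers ≥ 2) does.

For instance (8, 9) is also a counterexample (LHS = e^17 ≈ 24154952.8, RHS = e^8 + e^9 ≈ 11084.0), but it's lexicographically larger.

Answer: (x, y) = (2, 2)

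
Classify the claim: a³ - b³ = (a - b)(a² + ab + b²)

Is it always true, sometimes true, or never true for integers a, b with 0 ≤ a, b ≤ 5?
Always true

The identity holds for every pair in the range. For instance at (a, b) = (3, 5): both sides equal -98.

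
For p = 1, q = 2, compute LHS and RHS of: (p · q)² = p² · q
LHS = (1 · 2)² = 4
RHS = 1² · 2 = 2

LHS ≠ RHS, so the equation does not hold here.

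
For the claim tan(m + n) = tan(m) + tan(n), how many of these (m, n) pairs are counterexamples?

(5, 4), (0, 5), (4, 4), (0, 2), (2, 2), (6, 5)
Testing each pair:
(5, 4): LHS = tan(9) ≈ -0.4523, RHS = tan(5) + tan(4) ≈ -2.223 → counterexample
(0, 5): LHS = tan(5) ≈ -3.381, RHS = tan(5) ≈ -3.381 → satisfies claim
(4, 4): LHS = tan(8) ≈ -6.8, RHS = 2·tan(4) ≈ 2.316 → counterexample
(0, 2): LHS = tan(2) ≈ -2.185, RHS = tan(2) ≈ -2.185 → satisfies claim
(2, 2): LHS = tan(4) ≈ 1.158, RHS = 2·tan(2) ≈ -4.37 → counterexample
(6, 5): LHS = tan(11) ≈ -226, RHS = tan(5) + tan(6) ≈ -3.672 → counterexample

That makes 4 counterexamples.

Answer: 4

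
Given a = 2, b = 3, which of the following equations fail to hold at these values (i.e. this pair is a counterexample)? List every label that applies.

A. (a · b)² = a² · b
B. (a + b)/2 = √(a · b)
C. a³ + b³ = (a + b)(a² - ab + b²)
Evaluating each claim at the given values:
A. LHS = 36, RHS = 12 → fails here (LHS ≠ RHS)
B. LHS = 5/2, RHS = √(6) ≈ 2.449 → fails here (LHS ≠ RHS)
C. LHS = 35, RHS = 35 → holds here (LHS = RHS)

Answer: A, B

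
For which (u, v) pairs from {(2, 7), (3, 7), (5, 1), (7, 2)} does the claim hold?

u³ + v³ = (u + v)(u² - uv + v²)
Testing each pair:
(2, 7): LHS = 351, RHS = 351 → holds
(3, 7): LHS = 370, RHS = 370 → holds
(5, 1): LHS = 126, RHS = 126 → holds
(7, 2): LHS = 351, RHS = 351 → holds

Every pair satisfies the claim.

Answer: All pairs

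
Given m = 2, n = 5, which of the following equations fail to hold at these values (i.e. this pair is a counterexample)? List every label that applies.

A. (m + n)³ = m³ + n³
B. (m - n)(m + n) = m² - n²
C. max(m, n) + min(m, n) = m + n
Evaluating each claim at the given values:
A. LHS = 343, RHS = 133 → fails here (LHS ≠ RHS)
B. LHS = -21, RHS = -21 → holds here (LHS = RHS)
C. LHS = 7, RHS = 7 → holds here (LHS = RHS)

Answer: A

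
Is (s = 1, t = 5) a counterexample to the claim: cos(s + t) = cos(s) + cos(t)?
Substituting s = 1, t = 5:
LHS = cos(1 + 5) = cos(6) ≈ 0.9602
RHS = cos(1) + cos(5) ≈ 0.824

Since LHS ≠ RHS, this pair disproves the claim.

Answer: Yes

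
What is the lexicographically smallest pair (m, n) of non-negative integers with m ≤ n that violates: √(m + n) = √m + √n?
Substituting (1, 1) into the claim:
LHS = √(1 + 1) = √(2) ≈ 1.414
RHS = √1 + √1 = 2

Since LHS ≠ RHS, this pair disproves the claim, and no lexicographically smaller pair (m ≤ n, non-negative integers) does.

For instance (2, 6) is also a counterexample (LHS = 2·√(2) ≈ 2.828, RHS = √(2) + √(6) ≈ 3.864), but it's lexicographically larger.

Answer: (m, n) = (1, 1)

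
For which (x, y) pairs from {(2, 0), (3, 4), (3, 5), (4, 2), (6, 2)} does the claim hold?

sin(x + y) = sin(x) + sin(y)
Testing each pair:
(2, 0): LHS = sin(2) ≈ 0.9093, RHS = sin(2) ≈ 0.9093 → holds
(3, 4): LHS = sin(7) ≈ 0.657, RHS = sin(4) + sin(3) ≈ -0.6157 → fails
(3, 5): LHS = sin(8) ≈ 0.9894, RHS = sin(5) + sin(3) ≈ -0.8178 → fails
(4, 2): LHS = sin(6) ≈ -0.2794, RHS = sin(4) + sin(2) ≈ 0.1525 → fails
(6, 2): LHS = sin(8) ≈ 0.9894, RHS = sin(6) + sin(2) ≈ 0.6299 → fails

1 of 5 pairs satisfies the claim.

Answer: (2, 0)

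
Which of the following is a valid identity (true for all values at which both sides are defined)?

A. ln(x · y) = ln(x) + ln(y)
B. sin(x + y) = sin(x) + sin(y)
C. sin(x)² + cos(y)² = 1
A

A: holds — e.g. at (2, 2), both sides equal ln(4) ≈ 1.386.
B: fails at (5, 8) — LHS = sin(13) ≈ 0.4202, RHS = sin(5) + sin(8) ≈ 0.03043.
C: fails at (5, 8) — LHS = cos(8)² + sin(5)² ≈ 0.9407, RHS = 1.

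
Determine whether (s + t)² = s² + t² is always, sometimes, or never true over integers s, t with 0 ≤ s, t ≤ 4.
It holds at (s, t) = (0, 3) (both sides equal 9), but fails at (s, t) = (2, 1) (LHS = 9, RHS = 5).

Answer: Sometimes true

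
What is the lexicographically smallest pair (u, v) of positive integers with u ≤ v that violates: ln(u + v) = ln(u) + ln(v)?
Substituting (1, 1) into the claim:
LHS = ln(1 + 1) = ln(2) ≈ 0.6931
RHS = ln(1) + ln(1) = 0

Since LHS ≠ RHS, this pair disproves the claim, and no lexicographically smaller pair (u ≤ v, positive integers) does.

For instance (6, 6) is also a counterexample (LHS = ln(12) ≈ 2.485, RHS = 2·ln(6) ≈ 3.584), but it's lexicographically larger.

Answer: (u, v) = (1, 1)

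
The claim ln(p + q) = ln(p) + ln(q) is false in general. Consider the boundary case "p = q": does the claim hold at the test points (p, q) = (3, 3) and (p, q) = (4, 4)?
No, fails at both test points

At (3, 3): LHS = ln(6) ≈ 1.792 ≠ RHS = 2·ln(3) ≈ 2.197
At (4, 4): LHS = ln(8) ≈ 2.079 ≠ RHS = 2·ln(4) ≈ 2.773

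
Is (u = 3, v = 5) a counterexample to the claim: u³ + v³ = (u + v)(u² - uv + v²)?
No

Substituting u = 3, v = 5:
LHS = 3³ + 5³ = 152
RHS = (3 + 5)(3² - 3·5 + 5²) = 152

The sides agree, so this pair does not disprove the claim.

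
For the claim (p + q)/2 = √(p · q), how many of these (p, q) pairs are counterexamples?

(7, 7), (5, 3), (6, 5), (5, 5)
Testing each pair:
(7, 7): LHS = 7, RHS = 7 → satisfies claim
(5, 3): LHS = 4, RHS = √(15) ≈ 3.873 → counterexample
(6, 5): LHS = 11/2, RHS = √(30) ≈ 5.477 → counterexample
(5, 5): LHS = 5, RHS = 5 → satisfies claim

That makes 2 counterexamples.

Answer: 2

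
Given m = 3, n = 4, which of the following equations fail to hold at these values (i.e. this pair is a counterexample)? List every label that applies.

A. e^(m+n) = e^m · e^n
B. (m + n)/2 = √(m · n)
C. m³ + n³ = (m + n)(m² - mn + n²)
B

Evaluating each claim at the given values:
A. LHS = e^7 ≈ 1097, RHS = e^7 ≈ 1097 → holds here (LHS = RHS)
B. LHS = 7/2, RHS = 2·√(3) ≈ 3.464 → fails here (LHS ≠ RHS)
C. LHS = 91, RHS = 91 → holds here (LHS = RHS)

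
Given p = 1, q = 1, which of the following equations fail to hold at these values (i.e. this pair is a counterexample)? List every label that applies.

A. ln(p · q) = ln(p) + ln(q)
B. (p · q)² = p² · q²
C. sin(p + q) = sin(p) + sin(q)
C

Evaluating each claim at the given values:
A. LHS = 0, RHS = 0 → holds here (LHS = RHS)
B. LHS = 1, RHS = 1 → holds here (LHS = RHS)
C. LHS = sin(2) ≈ 0.9093, RHS = 2·sin(1) ≈ 1.683 → fails here (LHS ≠ RHS)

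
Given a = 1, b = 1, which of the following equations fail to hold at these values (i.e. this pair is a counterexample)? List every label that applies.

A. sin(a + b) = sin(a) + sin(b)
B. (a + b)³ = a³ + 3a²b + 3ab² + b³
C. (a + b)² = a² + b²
Evaluating each claim at the given values:
A. LHS = sin(2) ≈ 0.9093, RHS = 2·sin(1) ≈ 1.683 → fails here (LHS ≠ RHS)
B. LHS = 8, RHS = 8 → holds here (LHS = RHS)
C. LHS = 4, RHS = 2 → fails here (LHS ≠ RHS)

Answer: A, C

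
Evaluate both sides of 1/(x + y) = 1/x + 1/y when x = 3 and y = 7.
LHS = 1/(3 + 7) = 1/10
RHS = 1/3 + 1/7 = 10/21

LHS ≠ RHS, so the equation does not hold here.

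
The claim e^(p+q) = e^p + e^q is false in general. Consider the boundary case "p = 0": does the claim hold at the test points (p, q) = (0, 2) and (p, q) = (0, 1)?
At (0, 2): LHS = e^2 ≈ 7.389 ≠ RHS = 1 + e^2 ≈ 8.389
At (0, 1): LHS = e ≈ 2.718 ≠ RHS = 1 + e ≈ 3.718

Answer: No, fails at both test points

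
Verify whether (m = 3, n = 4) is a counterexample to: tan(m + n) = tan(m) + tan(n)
Yes

Substituting m = 3, n = 4:
LHS = tan(3 + 4) = tan(7) ≈ 0.8714
RHS = tan(3) + tan(4) ≈ 1.015

Since LHS ≠ RHS, this pair disproves the claim.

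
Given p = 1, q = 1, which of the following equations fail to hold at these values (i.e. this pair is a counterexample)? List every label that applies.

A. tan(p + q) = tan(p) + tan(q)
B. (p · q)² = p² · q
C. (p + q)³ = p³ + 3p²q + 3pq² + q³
Evaluating each claim at the given values:
A. LHS = tan(2) ≈ -2.185, RHS = 2·tan(1) ≈ 3.115 → fails here (LHS ≠ RHS)
B. LHS = 1, RHS = 1 → holds here (LHS = RHS)
C. LHS = 8, RHS = 8 → holds here (LHS = RHS)

Answer: A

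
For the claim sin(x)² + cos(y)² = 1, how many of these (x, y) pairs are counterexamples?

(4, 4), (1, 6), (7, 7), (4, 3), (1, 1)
Testing each pair:
(4, 4): LHS = cos(4)² + sin(4)² = 1, RHS = 1 → satisfies claim
(1, 6): LHS = sin(1)² + cos(6)² ≈ 1.63, RHS = 1 → counterexample
(7, 7): LHS = sin(7)² + cos(7)² = 1, RHS = 1 → satisfies claim
(4, 3): LHS = sin(4)² + cos(3)² ≈ 1.553, RHS = 1 → counterexample
(1, 1): LHS = cos(1)² + sin(1)² = 1, RHS = 1 → satisfies claim

That makes 2 counterexamples.

Answer: 2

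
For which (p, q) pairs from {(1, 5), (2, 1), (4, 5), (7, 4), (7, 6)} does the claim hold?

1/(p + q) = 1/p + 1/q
Testing each pair:
(1, 5): LHS = 1/6, RHS = 6/5 → fails
(2, 1): LHS = 1/3, RHS = 3/2 → fails
(4, 5): LHS = 1/9, RHS = 9/20 → fails
(7, 4): LHS = 1/11, RHS = 11/28 → fails
(7, 6): LHS = 1/13, RHS = 13/42 → fails

No pair satisfies the claim.

Answer: None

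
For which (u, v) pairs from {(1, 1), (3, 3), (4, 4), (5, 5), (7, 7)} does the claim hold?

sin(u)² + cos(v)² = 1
Testing each pair:
(1, 1): LHS = cos(1)² + sin(1)² = 1, RHS = 1 → holds
(3, 3): LHS = sin(3)² + cos(3)² = 1, RHS = 1 → holds
(4, 4): LHS = cos(4)² + sin(4)² = 1, RHS = 1 → holds
(5, 5): LHS = cos(5)² + sin(5)² = 1, RHS = 1 → holds
(7, 7): LHS = sin(7)² + cos(7)² = 1, RHS = 1 → holds

Every pair satisfies the claim.

Answer: All pairs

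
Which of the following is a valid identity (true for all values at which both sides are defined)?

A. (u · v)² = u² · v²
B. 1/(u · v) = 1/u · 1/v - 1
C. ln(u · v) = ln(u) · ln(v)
A: holds — e.g. at (3, 5), both sides equal 225.
B: fails at (1, 5) — LHS = 1/5, RHS = -4/5.
C: fails at (4, 4) — LHS = ln(16) ≈ 2.773, RHS = ln(4)² ≈ 1.922.

Answer: A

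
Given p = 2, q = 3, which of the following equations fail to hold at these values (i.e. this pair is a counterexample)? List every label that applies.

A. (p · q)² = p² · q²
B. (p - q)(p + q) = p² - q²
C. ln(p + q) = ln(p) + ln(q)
Evaluating each claim at the given values:
A. LHS = 36, RHS = 36 → holds here (LHS = RHS)
B. LHS = -5, RHS = -5 → holds here (LHS = RHS)
C. LHS = ln(5) ≈ 1.609, RHS = ln(2) + ln(3) ≈ 1.792 → fails here (LHS ≠ RHS)

Answer: C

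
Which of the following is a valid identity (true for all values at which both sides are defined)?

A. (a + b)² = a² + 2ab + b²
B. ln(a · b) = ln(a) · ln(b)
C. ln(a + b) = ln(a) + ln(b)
A

A: holds — e.g. at (5, 8), both sides equal 169.
B: fails at (5, 8) — LHS = ln(40) ≈ 3.689, RHS = ln(5)·ln(8) ≈ 3.347.
C: fails at (1, 2) — LHS = ln(3) ≈ 1.099, RHS = ln(2) ≈ 0.6931.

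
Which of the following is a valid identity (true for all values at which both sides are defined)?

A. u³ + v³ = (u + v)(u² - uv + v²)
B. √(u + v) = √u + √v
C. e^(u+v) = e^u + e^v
A: holds — e.g. at (1, 2), both sides equal 9.
B: fails at (1, 3) — LHS = 2, RHS = 1 + √(3) ≈ 2.732.
C: fails at (2, 2) — LHS = e^4 ≈ 54.6, RHS = 2·e^2 ≈ 14.78.

Answer: A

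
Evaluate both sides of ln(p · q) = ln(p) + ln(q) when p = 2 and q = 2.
LHS = ln(2 · 2) = ln(4) ≈ 1.386
RHS = ln(2) + ln(2) = 2·ln(2) ≈ 1.386

LHS = RHS: the two sides agree.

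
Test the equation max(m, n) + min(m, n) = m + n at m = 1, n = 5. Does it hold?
Holds

Substituting m = 1, n = 5:

LHS = max(1, 5) + min(1, 5) = 6
RHS = 1 + 5 = 6

LHS = RHS, so the equation holds at this point.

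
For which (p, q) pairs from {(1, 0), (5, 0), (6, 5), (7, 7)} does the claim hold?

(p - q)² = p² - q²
Testing each pair:
(1, 0): LHS = 1, RHS = 1 → holds
(5, 0): LHS = 25, RHS = 25 → holds
(6, 5): LHS = 1, RHS = 11 → fails
(7, 7): LHS = 0, RHS = 0 → holds

3 of 4 pairs satisfy the claim.

Answer: (1, 0), (5, 0), (7, 7)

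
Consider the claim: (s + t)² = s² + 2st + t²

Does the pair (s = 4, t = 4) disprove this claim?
Substituting s = 4, t = 4:
LHS = (4 + 4)² = 64
RHS = 4² + 2·4·4 + 4² = 64

The sides agree, so this pair does not disprove the claim.

Answer: No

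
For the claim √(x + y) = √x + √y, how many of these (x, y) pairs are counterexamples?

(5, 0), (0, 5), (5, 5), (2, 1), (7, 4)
3

Testing each pair:
(5, 0): LHS = √(5) ≈ 2.236, RHS = √(5) ≈ 2.236 → satisfies claim
(0, 5): LHS = √(5) ≈ 2.236, RHS = √(5) ≈ 2.236 → satisfies claim
(5, 5): LHS = √(10) ≈ 3.162, RHS = 2·√(5) ≈ 4.472 → counterexample
(2, 1): LHS = √(3) ≈ 1.732, RHS = 1 + √(2) ≈ 2.414 → counterexample
(7, 4): LHS = √(11) ≈ 3.317, RHS = 2 + √(7) ≈ 4.646 → counterexample

That makes 3 counterexamples.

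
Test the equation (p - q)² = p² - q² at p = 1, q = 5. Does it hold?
Substituting p = 1, q = 5:

LHS = (1 - 5)² = 16
RHS = 1² - 5² = -24

LHS ≠ RHS, so the equation does not hold at this point.

Answer: Fails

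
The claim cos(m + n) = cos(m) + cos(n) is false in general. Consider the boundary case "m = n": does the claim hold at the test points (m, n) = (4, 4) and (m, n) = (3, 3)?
No, fails at both test points

At (4, 4): LHS = cos(8) ≈ -0.1455 ≠ RHS = 2·cos(4) ≈ -1.307
At (3, 3): LHS = cos(6) ≈ 0.9602 ≠ RHS = 2·cos(3) ≈ -1.98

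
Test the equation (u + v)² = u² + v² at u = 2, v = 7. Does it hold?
Substituting u = 2, v = 7:

LHS = (2 + 7)² = 81
RHS = 2² + 7² = 53

LHS ≠ RHS, so the equation does not hold at this point.

Answer: Fails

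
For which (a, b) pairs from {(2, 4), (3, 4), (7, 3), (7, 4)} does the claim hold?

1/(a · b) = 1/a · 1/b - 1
Testing each pair:
(2, 4): LHS = 1/8, RHS = -7/8 → fails
(3, 4): LHS = 1/12, RHS = -11/12 → fails
(7, 3): LHS = 1/21, RHS = -20/21 → fails
(7, 4): LHS = 1/28, RHS = -27/28 → fails

No pair satisfies the claim.

Answer: None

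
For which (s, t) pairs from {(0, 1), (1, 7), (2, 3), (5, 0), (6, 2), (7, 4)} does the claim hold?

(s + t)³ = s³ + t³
(0, 1), (5, 0)

Testing each pair:
(0, 1): LHS = 1, RHS = 1 → holds
(1, 7): LHS = 512, RHS = 344 → fails
(2, 3): LHS = 125, RHS = 35 → fails
(5, 0): LHS = 125, RHS = 125 → holds
(6, 2): LHS = 512, RHS = 224 → fails
(7, 4): LHS = 1331, RHS = 407 → fails

2 of 6 pairs satisfy the claim.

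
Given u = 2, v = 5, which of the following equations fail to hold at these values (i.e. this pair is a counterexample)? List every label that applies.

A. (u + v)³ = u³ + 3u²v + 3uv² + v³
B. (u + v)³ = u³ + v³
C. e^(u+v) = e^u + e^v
B, C

Evaluating each claim at the given values:
A. LHS = 343, RHS = 343 → holds here (LHS = RHS)
B. LHS = 343, RHS = 133 → fails here (LHS ≠ RHS)
C. LHS = e^7 ≈ 1097, RHS = e^2 + e^5 ≈ 155.8 → fails here (LHS ≠ RHS)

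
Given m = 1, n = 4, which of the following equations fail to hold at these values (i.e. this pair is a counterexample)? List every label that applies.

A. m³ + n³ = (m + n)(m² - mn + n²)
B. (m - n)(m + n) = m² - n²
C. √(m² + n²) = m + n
Evaluating each claim at the given values:
A. LHS = 65, RHS = 65 → holds here (LHS = RHS)
B. LHS = -15, RHS = -15 → holds here (LHS = RHS)
C. LHS = √(17) ≈ 4.123, RHS = 5 → fails here (LHS ≠ RHS)

Answer: C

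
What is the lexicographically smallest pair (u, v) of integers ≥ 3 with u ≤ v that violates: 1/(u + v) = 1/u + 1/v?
(u, v) = (3, 3)

Substituting (3, 3) into the claim:
LHS = 1/(3 + 3) = 1/6
RHS = 1/3 + 1/3 = 2/3

Since LHS ≠ RHS, this pair disproves the claim, and no lexicographically smaller pair (u ≤ v, integers ≥ 3) does.

For instance (3, 10) is also a counterexample (LHS = 1/13, RHS = 13/30), but it's lexicographically larger.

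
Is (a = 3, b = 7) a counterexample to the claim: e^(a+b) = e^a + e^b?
Substituting a = 3, b = 7:
LHS = e^(3+7) = e^10 ≈ 22026.5
RHS = e^3 + e^7 ≈ 1117

Since LHS ≠ RHS, this pair disproves the claim.

Answer: Yes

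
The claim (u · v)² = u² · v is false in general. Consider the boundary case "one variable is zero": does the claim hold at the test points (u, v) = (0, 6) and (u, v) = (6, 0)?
Yes, holds at both test points

At (0, 6): LHS = 0, RHS = 0 → equal
At (6, 0): LHS = 0, RHS = 0 → equal

So the claim does hold at both of these boundary points, even though it is not an identity.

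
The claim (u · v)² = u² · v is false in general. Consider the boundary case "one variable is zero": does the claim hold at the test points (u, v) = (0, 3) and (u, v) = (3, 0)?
At (0, 3): LHS = 0, RHS = 0 → equal
At (3, 0): LHS = 0, RHS = 0 → equal

So the claim does hold at both of these boundary points, even though it is not an identity.

Answer: Yes, holds at both test points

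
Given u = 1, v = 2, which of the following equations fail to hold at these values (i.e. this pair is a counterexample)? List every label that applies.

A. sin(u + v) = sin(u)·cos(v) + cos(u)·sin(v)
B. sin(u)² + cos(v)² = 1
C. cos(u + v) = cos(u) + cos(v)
Evaluating each claim at the given values:
A. LHS = sin(3) ≈ 0.1411, RHS = sin(1)·cos(2) + sin(2)·cos(1) ≈ 0.1411 → holds here (LHS = RHS)
B. LHS = cos(2)² + sin(1)² ≈ 0.8813, RHS = 1 → fails here (LHS ≠ RHS)
C. LHS = cos(3) ≈ -0.99, RHS = cos(2) + cos(1) ≈ 0.1242 → fails here (LHS ≠ RHS)

Answer: B, C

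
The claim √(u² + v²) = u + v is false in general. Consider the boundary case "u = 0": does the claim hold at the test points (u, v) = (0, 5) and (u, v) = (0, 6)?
Yes, holds at both test points

At (0, 5): LHS = 5, RHS = 5 → equal
At (0, 6): LHS = 6, RHS = 6 → equal

So the claim does hold at both of these boundary points, even though it is not an identity.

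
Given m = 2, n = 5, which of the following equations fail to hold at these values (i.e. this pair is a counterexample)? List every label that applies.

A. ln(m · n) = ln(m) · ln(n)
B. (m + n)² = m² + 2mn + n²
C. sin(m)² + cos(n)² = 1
A, C

Evaluating each claim at the given values:
A. LHS = ln(10) ≈ 2.303, RHS = ln(2)·ln(5) ≈ 1.116 → fails here (LHS ≠ RHS)
B. LHS = 49, RHS = 49 → holds here (LHS = RHS)
C. LHS = cos(5)² + sin(2)² ≈ 0.9073, RHS = 1 → fails here (LHS ≠ RHS)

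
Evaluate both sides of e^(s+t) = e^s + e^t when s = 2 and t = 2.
LHS = e^(2+2) = e^4 ≈ 54.6
RHS = e^2 + e^2 = 2·e^2 ≈ 14.78

LHS ≠ RHS (they differ by about 39.82), so the equation does not hold here.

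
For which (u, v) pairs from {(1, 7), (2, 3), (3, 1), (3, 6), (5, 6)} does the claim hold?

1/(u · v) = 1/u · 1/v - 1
None

Testing each pair:
(1, 7): LHS = 1/7, RHS = -6/7 → fails
(2, 3): LHS = 1/6, RHS = -5/6 → fails
(3, 1): LHS = 1/3, RHS = -2/3 → fails
(3, 6): LHS = 1/18, RHS = -17/18 → fails
(5, 6): LHS = 1/30, RHS = -29/30 → fails

No pair satisfies the claim.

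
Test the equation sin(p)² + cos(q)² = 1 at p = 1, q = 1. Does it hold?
Substituting p = 1, q = 1:

LHS = sin(1)² + cos(1)² = 1
RHS = 1

LHS = RHS, so the equation holds at this point.

Answer: Holds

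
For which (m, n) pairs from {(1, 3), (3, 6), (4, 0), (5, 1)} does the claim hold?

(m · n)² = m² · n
Testing each pair:
(1, 3): LHS = 9, RHS = 3 → fails
(3, 6): LHS = 324, RHS = 54 → fails
(4, 0): LHS = 0, RHS = 0 → holds
(5, 1): LHS = 25, RHS = 25 → holds

2 of 4 pairs satisfy the claim.

Answer: (4, 0), (5, 1)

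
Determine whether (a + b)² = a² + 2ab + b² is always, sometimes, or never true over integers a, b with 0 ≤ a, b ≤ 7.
The identity holds for every pair in the range. For instance at (a, b) = (0, 0): both sides equal 0.

Answer: Always true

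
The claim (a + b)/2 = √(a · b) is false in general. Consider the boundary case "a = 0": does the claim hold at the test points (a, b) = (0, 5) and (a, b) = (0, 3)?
At (0, 5): LHS = 5/2 ≠ RHS = 0
At (0, 3): LHS = 3/2 ≠ RHS = 0

Answer: No, fails at both test points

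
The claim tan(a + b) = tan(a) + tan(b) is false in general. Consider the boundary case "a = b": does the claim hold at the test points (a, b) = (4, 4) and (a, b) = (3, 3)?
At (4, 4): LHS = tan(8) ≈ -6.8 ≠ RHS = 2·tan(4) ≈ 2.316
At (3, 3): LHS = tan(6) ≈ -0.291 ≠ RHS = 2·tan(3) ≈ -0.2851

Answer: No, fails at both test points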